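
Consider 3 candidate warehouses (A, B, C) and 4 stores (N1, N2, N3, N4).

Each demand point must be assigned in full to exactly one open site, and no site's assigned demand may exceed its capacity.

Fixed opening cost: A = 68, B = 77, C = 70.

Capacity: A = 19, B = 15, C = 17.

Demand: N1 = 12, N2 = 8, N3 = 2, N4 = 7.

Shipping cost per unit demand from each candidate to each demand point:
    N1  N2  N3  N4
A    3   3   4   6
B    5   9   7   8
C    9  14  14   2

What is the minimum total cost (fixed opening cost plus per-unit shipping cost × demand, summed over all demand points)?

Open {A, B}; cheapest assignment that respects the capacities:
  A (cap 19, load 17): N2, N3, N4 — cost 8×3 + 2×4 + 7×6 = 74
  B (cap 15, load 12): N1 — cost 12×5 = 60
  Shipping 134, fixed 145 → total 279.
  Any other capacity-feasible assignment to {A, B} ships for at least 134.
Compare {A, C}: its best feasible assignment gives total 308.
Compare {A, B, C}: its best feasible assignment gives total 321.
Every other set of open sites that can feasibly serve all demand totals ≥ 308 even under its best assignment. Minimum: 279.

279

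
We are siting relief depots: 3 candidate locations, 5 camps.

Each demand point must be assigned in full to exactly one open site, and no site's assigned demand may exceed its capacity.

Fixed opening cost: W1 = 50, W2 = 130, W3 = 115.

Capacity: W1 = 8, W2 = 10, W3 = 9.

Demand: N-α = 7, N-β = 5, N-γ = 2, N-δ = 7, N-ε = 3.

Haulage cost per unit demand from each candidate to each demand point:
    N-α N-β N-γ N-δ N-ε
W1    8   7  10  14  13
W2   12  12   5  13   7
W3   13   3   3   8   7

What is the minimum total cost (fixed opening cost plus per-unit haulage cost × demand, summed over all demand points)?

484

Open {W1, W2, W3}; cheapest assignment that respects the capacities:
  W1 (cap 8, load 7): N-α — cost 7×8 = 56
  W2 (cap 10, load 10): N-δ, N-ε — cost 7×13 + 3×7 = 112
  W3 (cap 9, load 7): N-β, N-γ — cost 5×3 + 2×3 = 21
  Shipping 189, fixed 295 → total 484.
  Any other capacity-feasible assignment to {W1, W2, W3} ships for at least 189.
Total demand is 24 and no other set of sites has combined capacity ≥ 24, so {W1, W2, W3} is the only feasible choice of open sites. Minimum: 484.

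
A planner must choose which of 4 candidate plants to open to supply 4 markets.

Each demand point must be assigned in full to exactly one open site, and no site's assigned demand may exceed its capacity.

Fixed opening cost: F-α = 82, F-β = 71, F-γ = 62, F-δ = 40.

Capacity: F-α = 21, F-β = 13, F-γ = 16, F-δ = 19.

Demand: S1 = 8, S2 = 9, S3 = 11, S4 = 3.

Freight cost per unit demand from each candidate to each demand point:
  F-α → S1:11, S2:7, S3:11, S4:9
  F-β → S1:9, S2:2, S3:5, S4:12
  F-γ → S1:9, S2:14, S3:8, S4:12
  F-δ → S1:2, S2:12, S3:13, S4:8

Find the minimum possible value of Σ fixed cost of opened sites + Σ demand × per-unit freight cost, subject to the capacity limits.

Open {F-β, F-γ, F-δ}; cheapest assignment that respects the capacities:
  F-β (cap 13, load 9): S2 — cost 9×2 = 18
  F-γ (cap 16, load 11): S3 — cost 11×8 = 88
  F-δ (cap 19, load 11): S1, S4 — cost 8×2 + 3×8 = 40
  Shipping 146, fixed 173 → total 319.
  Any other capacity-feasible assignment to {F-β, F-γ, F-δ} ships for at least 146.
Compare {F-β, F-δ}: its best feasible assignment gives total 324.
Compare {F-α, F-δ}: its best feasible assignment gives total 346.
Every other set of open sites that can feasibly serve all demand totals ≥ 324 even under its best assignment. Minimum: 319.

319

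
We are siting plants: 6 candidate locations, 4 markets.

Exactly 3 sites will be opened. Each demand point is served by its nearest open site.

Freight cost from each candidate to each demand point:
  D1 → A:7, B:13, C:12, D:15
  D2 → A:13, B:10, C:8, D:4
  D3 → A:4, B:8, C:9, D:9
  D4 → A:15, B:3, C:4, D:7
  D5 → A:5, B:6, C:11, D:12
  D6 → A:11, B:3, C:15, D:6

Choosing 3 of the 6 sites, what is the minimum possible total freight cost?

Open {D2, D3, D4}.
  A→D3 4, B→D4 3, C→D4 4, D→D2 4  ⇒ total 15.
Compare {D2, D4, D5}: total 16.
Compare {D3, D4, D6}: total 17.
No size-3 selection does better; minimum is 15.

15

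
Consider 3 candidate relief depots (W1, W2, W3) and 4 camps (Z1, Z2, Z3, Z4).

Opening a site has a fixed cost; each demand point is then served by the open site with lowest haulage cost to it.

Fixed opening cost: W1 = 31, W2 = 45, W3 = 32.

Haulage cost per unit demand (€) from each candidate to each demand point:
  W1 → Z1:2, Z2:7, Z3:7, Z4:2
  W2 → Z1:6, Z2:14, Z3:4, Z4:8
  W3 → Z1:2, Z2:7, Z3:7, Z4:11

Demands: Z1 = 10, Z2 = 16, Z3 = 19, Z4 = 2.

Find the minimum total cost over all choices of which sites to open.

Open {W1, W2}: assign each demand point to its cheapest open site.
  Z1→W1 10×2=20, Z2→W1 16×7=112, Z3→W2 19×4=76, Z4→W1 2×2=4
  haulage cost 212, fixed 76 → total 288.
Compare {W1}: haulage cost 269 + fixed 31 = 300.
Compare {W2, W3}: haulage cost 224 + fixed 77 = 301.
Compare {W3}: haulage cost 287 + fixed 32 = 319.
All other subsets cost ≥ 300. Minimum total cost: 288.

288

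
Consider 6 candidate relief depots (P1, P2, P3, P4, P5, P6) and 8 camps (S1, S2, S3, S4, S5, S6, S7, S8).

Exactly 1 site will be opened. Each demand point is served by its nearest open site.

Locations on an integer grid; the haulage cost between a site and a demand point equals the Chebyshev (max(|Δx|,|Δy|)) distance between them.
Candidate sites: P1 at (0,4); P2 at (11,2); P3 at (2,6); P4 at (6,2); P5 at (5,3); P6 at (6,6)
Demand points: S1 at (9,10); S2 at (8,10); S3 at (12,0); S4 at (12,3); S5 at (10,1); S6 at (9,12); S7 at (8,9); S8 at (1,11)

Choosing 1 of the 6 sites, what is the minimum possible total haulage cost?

39

Open {P6}.
  S1→P6 4, S2→P6 4, S3→P6 6, S4→P6 6, S5→P6 5, S6→P6 6, S7→P6 3, S8→P6 5  ⇒ total 39.
Compare {P2}: total 47.
Compare {P5}: total 56.
No size-1 selection does better; minimum is 39.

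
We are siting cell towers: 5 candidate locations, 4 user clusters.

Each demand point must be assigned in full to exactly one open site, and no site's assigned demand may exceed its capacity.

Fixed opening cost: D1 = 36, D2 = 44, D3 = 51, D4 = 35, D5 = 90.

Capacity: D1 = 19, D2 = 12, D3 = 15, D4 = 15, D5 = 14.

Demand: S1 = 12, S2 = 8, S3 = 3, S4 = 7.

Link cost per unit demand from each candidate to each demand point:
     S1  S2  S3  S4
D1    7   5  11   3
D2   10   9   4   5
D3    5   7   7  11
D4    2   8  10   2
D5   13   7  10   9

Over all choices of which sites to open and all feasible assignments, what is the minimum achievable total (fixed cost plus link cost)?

Open {D1, D4}; cheapest assignment that respects the capacities:
  D1 (cap 19, load 15): S2, S4 — cost 8×5 + 7×3 = 61
  D4 (cap 15, load 15): S1, S3 — cost 12×2 + 3×10 = 54
  Shipping 115, fixed 71 → total 186.
  Any other capacity-feasible assignment to {D1, D4} ships for at least 115.
Compare {D1, D2, D4}: its best feasible assignment gives total 212.
Compare {D1, D3, D4}: its best feasible assignment gives total 228.
Every other set of open sites that can feasibly serve all demand totals ≥ 212 even under its best assignment. Minimum: 186.

186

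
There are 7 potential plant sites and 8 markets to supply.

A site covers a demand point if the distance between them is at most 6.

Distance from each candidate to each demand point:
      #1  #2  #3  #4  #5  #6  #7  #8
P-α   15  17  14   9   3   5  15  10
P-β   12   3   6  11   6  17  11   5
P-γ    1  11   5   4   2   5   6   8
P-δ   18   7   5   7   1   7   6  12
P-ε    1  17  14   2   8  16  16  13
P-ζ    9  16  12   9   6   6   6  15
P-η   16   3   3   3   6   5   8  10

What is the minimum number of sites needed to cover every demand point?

Coverage sets (demand points within 6 of each site):
  P-α: {#5, #6}
  P-β: {#2, #3, #5, #8}
  P-γ: {#1, #3, #4, #5, #6, #7}
  P-δ: {#3, #5, #7}
  P-ε: {#1, #4}
  P-ζ: {#5, #6, #7}
  P-η: {#2, #3, #4, #5, #6}
No single site covers all 8 demand points.
But {P-β, P-γ} covers everything, so the minimum is 2.

2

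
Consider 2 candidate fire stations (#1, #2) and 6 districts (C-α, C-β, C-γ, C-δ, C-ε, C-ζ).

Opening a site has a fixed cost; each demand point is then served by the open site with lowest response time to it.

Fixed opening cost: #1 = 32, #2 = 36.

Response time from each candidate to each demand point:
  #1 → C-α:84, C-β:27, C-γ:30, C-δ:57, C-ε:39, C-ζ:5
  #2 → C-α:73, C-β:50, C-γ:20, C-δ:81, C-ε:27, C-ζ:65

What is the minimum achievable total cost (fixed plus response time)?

Open {#1}: assign each demand point to its cheapest open site.
  C-α→#1 84, C-β→#1 27, C-γ→#1 30, C-δ→#1 57, C-ε→#1 39, C-ζ→#1 5
  response time 242, fixed 32 → total 274.
Compare {#1, #2}: response time 209 + fixed 68 = 277.
Compare {#2}: response time 316 + fixed 36 = 352.

274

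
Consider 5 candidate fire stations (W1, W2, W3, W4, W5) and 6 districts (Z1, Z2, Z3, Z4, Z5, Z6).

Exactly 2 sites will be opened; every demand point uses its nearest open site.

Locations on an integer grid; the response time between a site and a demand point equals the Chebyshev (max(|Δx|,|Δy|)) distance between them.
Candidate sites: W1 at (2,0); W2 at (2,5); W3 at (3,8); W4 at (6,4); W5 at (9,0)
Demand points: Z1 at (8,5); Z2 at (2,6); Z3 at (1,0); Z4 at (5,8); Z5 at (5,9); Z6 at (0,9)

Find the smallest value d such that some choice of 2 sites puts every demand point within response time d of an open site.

Open {W1, W3}.
  Farthest demand point is Z1 at response time 5 (to W3); all others are ≤ 5.
With {W2, W3} the worst case is 5.
With {W2, W4} the worst case is 5.
No size-2 selection achieves below 5.

5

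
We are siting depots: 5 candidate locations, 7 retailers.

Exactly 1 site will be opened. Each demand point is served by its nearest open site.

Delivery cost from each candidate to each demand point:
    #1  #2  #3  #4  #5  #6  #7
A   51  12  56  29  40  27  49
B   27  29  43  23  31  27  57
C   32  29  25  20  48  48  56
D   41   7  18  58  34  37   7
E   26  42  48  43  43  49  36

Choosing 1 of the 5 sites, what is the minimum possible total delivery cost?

Open {D}.
  #1→D 41, #2→D 7, #3→D 18, #4→D 58, #5→D 34, #6→D 37, #7→D 7  ⇒ total 202.
Compare {B}: total 237.
Compare {C}: total 258.
No size-1 selection does better; minimum is 202.

202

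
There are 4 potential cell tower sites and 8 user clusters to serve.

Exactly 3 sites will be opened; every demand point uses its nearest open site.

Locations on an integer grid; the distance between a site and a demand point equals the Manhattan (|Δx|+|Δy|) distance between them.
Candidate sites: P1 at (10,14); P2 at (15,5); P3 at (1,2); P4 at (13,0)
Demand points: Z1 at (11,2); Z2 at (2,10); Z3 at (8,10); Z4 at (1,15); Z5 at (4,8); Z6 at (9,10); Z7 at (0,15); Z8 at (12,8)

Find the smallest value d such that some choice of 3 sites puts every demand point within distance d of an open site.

Open {P1, P2, P3}.
  Farthest demand point is Z7 at distance 11 (to P1); all others are ≤ 11.
With {P1, P3, P4} the worst case is 11.
With {P1, P2, P4} the worst case is 12.
No size-3 selection achieves below 11.

11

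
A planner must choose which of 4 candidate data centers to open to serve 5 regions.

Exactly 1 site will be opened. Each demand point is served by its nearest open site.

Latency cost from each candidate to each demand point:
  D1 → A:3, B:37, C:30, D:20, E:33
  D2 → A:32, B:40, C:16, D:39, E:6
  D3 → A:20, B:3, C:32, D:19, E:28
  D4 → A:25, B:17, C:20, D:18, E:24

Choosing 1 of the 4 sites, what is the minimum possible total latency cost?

102

Open {D3}.
  A→D3 20, B→D3 3, C→D3 32, D→D3 19, E→D3 28  ⇒ total 102.
Compare {D4}: total 104.
Compare {D1}: total 123.
No size-1 selection does better; minimum is 102.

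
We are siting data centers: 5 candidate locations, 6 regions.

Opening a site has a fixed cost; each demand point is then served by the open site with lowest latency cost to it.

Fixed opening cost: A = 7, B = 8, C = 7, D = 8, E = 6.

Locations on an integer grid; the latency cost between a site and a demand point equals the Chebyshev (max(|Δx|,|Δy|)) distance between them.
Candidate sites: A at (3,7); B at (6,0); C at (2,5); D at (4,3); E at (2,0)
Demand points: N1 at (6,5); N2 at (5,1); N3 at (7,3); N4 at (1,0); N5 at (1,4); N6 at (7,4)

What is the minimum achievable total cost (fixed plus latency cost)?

Open {D}: assign each demand point to its cheapest open site.
  N1→D 2, N2→D 2, N3→D 3, N4→D 3, N5→D 3, N6→D 3
  latency cost 16, fixed 8 → total 24.
Compare {D, E}: latency cost 14 + fixed 14 = 28.
Compare {E}: latency cost 23 + fixed 6 = 29.
Compare {C, D}: latency cost 14 + fixed 15 = 29.
All other subsets cost ≥ 28. Minimum total cost: 24.

24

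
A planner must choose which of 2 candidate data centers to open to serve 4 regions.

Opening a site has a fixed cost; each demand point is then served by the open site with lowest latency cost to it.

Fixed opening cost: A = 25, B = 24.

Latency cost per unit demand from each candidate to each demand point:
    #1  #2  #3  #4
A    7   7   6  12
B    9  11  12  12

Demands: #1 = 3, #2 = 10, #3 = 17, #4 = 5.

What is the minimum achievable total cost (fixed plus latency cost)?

Open {A}: assign each demand point to its cheapest open site.
  #1→A 3×7=21, #2→A 10×7=70, #3→A 17×6=102, #4→A 5×12=60
  latency cost 253, fixed 25 → total 278.
Compare {A, B}: latency cost 253 + fixed 49 = 302.
Compare {B}: latency cost 401 + fixed 24 = 425.

278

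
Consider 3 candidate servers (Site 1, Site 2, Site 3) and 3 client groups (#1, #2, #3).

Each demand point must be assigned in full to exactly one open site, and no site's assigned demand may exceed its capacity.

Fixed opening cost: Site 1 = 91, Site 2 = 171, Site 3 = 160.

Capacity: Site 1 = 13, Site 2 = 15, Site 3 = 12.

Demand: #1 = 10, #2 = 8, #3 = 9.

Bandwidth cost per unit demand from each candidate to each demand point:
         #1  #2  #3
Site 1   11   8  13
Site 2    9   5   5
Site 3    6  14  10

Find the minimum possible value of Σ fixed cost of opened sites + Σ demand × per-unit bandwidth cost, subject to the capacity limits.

Open {Site 1, Site 2, Site 3}; cheapest assignment that respects the capacities:
  Site 1 (cap 13, load 8): #2 — cost 8×8 = 64
  Site 2 (cap 15, load 9): #3 — cost 9×5 = 45
  Site 3 (cap 12, load 10): #1 — cost 10×6 = 60
  Shipping 169, fixed 422 → total 591.
  Any other capacity-feasible assignment to {Site 1, Site 2, Site 3} ships for at least 169.
Total demand is 27; every other set of sites either has combined capacity below 27 or cannot fit the demands without splitting one across sites, so {Site 1, Site 2, Site 3} is the only feasible choice of open sites. Minimum: 591.

591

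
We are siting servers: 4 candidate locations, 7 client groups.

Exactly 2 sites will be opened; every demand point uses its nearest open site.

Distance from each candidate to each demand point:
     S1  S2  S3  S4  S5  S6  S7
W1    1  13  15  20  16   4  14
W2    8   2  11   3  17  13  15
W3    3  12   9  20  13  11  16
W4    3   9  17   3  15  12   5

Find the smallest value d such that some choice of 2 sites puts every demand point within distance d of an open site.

13

Open {W3, W4}.
  Farthest demand point is S5 at distance 13 (to W3); all others are ≤ 13.
With {W1, W4} the worst case is 15.
With {W2, W3} the worst case is 15.
No size-2 selection achieves below 13.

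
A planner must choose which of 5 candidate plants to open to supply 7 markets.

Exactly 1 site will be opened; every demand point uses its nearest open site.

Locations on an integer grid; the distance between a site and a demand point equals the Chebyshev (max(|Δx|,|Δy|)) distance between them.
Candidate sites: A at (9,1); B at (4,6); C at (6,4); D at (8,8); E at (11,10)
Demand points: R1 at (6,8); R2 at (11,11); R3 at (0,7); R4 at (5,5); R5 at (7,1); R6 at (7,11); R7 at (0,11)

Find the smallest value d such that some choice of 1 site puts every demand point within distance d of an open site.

Open {B}.
  Farthest demand point is R2 at distance 7 (to B); all others are ≤ 7.
With {C} the worst case is 7.
With {D} the worst case is 8.
No size-1 selection achieves below 7.

7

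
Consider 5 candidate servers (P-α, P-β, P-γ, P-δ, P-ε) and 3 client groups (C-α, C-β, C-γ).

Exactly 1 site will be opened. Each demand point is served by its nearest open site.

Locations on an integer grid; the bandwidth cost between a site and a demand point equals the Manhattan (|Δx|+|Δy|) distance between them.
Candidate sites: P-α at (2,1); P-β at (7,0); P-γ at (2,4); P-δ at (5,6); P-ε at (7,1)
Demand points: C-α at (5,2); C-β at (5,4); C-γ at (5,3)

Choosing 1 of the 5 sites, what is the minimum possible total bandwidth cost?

Open {P-δ}.
  C-α→P-δ 4, C-β→P-δ 2, C-γ→P-δ 3  ⇒ total 9.
Compare {P-γ}: total 12.
Compare {P-ε}: total 12.
No size-1 selection does better; minimum is 9.

9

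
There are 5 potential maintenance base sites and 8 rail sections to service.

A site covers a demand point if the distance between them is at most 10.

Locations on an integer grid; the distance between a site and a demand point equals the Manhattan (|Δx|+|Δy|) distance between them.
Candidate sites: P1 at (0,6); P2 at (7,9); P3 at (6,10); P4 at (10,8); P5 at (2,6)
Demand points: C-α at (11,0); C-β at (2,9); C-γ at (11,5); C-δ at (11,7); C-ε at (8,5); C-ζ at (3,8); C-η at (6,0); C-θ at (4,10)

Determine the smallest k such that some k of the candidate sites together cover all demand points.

Coverage sets (demand points within 10 of each site):
  P1: {C-β, C-ε, C-ζ, C-θ}
  P2: {C-β, C-γ, C-δ, C-ε, C-ζ, C-η, C-θ}
  P3: {C-β, C-γ, C-δ, C-ε, C-ζ, C-η, C-θ}
  P4: {C-α, C-β, C-γ, C-δ, C-ε, C-ζ, C-θ}
  P5: {C-β, C-γ, C-δ, C-ε, C-ζ, C-η, C-θ}
No single site covers all 8 demand points.
But {P2, P4} covers everything, so the minimum is 2.

2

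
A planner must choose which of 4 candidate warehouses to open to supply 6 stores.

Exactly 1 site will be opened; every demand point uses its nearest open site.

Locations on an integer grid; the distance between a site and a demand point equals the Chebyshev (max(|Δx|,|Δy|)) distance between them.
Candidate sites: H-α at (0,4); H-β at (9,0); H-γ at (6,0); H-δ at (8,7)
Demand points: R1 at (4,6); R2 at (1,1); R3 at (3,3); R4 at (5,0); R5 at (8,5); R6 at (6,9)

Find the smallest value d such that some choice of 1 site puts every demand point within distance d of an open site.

7

Open {H-δ}.
  Farthest demand point is R2 at distance 7 (to H-δ); all others are ≤ 7.
With {H-α} the worst case is 8.
With {H-β} the worst case is 9.
No size-1 selection achieves below 7.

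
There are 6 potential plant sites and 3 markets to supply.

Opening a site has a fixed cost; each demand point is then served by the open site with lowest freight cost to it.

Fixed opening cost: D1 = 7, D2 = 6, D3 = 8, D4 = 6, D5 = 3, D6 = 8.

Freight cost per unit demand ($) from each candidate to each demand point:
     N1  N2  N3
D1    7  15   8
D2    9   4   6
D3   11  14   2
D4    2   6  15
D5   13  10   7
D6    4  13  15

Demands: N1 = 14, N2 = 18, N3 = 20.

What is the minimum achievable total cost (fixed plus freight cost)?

Open {D2, D3, D4}: assign each demand point to its cheapest open site.
  N1→D4 14×2=28, N2→D2 18×4=72, N3→D3 20×2=40
  freight cost 140, fixed 20 → total 160.
Compare {D2, D3, D4, D5}: freight cost 140 + fixed 23 = 163.
Compare {D1, D2, D3, D4}: freight cost 140 + fixed 27 = 167.
Compare {D2, D3, D4, D6}: freight cost 140 + fixed 28 = 168.
All other subsets cost ≥ 163. Minimum total cost: 160.

160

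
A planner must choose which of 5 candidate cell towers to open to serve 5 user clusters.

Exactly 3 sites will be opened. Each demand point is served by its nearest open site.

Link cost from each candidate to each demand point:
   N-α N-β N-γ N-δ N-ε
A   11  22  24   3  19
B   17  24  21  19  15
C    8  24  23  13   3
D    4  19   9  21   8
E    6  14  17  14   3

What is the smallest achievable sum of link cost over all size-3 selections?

Open {A, D, E}.
  N-α→D 4, N-β→E 14, N-γ→D 9, N-δ→A 3, N-ε→E 3  ⇒ total 33.
Compare {A, C, D}: total 38.
Compare {A, B, D}: total 43.
No size-3 selection does better; minimum is 33.

33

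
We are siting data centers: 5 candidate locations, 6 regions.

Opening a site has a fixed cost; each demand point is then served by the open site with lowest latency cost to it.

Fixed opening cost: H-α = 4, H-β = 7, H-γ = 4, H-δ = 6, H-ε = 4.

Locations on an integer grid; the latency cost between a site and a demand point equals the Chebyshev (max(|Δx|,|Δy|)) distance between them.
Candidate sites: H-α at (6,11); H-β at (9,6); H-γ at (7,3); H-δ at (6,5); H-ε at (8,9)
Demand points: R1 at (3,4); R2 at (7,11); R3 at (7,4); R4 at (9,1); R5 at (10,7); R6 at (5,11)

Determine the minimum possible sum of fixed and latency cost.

Open {H-α, H-γ}: assign each demand point to its cheapest open site.
  R1→H-γ 4, R2→H-α 1, R3→H-γ 1, R4→H-γ 2, R5→H-α 4, R6→H-α 1
  latency cost 13, fixed 8 → total 21.
Compare {H-γ, H-ε}: latency cost 14 + fixed 8 = 22.
Compare {H-α, H-γ, H-ε}: latency cost 11 + fixed 12 = 23.
Compare {H-α, H-δ}: latency cost 14 + fixed 10 = 24.
All other subsets cost ≥ 22. Minimum total cost: 21.

21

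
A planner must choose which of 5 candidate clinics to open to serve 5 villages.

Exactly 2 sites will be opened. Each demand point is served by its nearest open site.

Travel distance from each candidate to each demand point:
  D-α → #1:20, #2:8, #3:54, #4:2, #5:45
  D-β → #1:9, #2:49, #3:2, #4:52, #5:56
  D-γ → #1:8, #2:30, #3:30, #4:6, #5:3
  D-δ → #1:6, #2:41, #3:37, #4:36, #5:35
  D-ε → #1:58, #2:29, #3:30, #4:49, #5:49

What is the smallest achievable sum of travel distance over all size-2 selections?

Open {D-β, D-γ}.
  #1→D-γ 8, #2→D-γ 30, #3→D-β 2, #4→D-γ 6, #5→D-γ 3  ⇒ total 49.
Compare {D-α, D-γ}: total 51.
Compare {D-α, D-β}: total 66.
No size-2 selection does better; minimum is 49.

49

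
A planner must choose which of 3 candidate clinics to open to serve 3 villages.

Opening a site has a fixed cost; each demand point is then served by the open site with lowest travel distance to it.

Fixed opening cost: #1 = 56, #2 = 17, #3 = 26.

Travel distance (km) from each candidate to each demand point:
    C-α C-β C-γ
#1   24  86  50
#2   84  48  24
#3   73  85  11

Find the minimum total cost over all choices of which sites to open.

169

Open {#1, #2}: assign each demand point to its cheapest open site.
  C-α→#1 24, C-β→#2 48, C-γ→#2 24
  travel distance 96, fixed 73 → total 169.
Compare {#2}: travel distance 156 + fixed 17 = 173.
Compare {#2, #3}: travel distance 132 + fixed 43 = 175.
Compare {#1, #2, #3}: travel distance 83 + fixed 99 = 182.
All other subsets cost ≥ 173. Minimum total cost: 169.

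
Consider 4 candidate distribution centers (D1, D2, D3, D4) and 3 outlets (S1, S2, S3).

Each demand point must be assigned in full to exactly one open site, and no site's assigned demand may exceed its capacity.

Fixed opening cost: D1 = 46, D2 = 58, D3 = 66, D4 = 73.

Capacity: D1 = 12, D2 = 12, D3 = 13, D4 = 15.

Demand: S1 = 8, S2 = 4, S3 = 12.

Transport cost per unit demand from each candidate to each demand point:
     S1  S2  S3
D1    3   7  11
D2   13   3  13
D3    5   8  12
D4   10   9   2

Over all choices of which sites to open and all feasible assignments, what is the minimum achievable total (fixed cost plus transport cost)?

195

Open {D1, D4}; cheapest assignment that respects the capacities:
  D1 (cap 12, load 12): S1, S2 — cost 8×3 + 4×7 = 52
  D4 (cap 15, load 12): S3 — cost 12×2 = 24
  Shipping 76, fixed 119 → total 195.
  Any other capacity-feasible assignment to {D1, D4} ships for at least 76.
Compare {D3, D4}: its best feasible assignment gives total 235.
Compare {D1, D2, D4}: its best feasible assignment gives total 237.
Every other set of open sites that can feasibly serve all demand totals ≥ 235 even under its best assignment. Minimum: 195.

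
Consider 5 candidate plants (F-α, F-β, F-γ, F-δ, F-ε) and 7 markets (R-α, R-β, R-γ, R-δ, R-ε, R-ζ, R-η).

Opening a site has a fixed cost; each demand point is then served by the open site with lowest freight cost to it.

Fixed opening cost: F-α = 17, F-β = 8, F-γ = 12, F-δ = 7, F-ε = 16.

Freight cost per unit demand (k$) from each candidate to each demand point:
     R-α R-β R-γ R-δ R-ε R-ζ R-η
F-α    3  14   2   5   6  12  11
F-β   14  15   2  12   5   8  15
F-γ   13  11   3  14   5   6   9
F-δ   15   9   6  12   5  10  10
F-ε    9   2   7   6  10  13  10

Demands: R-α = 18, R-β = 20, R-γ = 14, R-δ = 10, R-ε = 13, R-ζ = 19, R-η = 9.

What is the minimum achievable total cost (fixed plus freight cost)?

477

Open {F-α, F-γ, F-ε}: assign each demand point to its cheapest open site.
  R-α→F-α 18×3=54, R-β→F-ε 20×2=40, R-γ→F-α 14×2=28, R-δ→F-α 10×5=50, R-ε→F-γ 13×5=65, R-ζ→F-γ 19×6=114, R-η→F-γ 9×9=81
  freight cost 432, fixed 45 → total 477.
Compare {F-α, F-γ, F-δ, F-ε}: freight cost 432 + fixed 52 = 484.
Compare {F-α, F-β, F-γ, F-ε}: freight cost 432 + fixed 53 = 485.
Compare {F-α, F-β, F-γ, F-δ, F-ε}: freight cost 432 + fixed 60 = 492.
All other subsets cost ≥ 484. Minimum total cost: 477.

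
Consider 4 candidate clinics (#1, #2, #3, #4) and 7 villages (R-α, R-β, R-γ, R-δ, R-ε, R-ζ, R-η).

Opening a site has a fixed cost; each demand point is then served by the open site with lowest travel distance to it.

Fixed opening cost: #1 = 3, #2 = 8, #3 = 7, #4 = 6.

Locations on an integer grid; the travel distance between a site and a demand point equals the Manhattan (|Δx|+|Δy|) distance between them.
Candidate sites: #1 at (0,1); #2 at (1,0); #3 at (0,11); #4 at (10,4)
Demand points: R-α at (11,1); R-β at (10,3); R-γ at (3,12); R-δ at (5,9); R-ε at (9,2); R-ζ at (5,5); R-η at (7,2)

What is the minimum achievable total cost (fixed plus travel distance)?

Open {#3, #4}: assign each demand point to its cheapest open site.
  R-α→#4 4, R-β→#4 1, R-γ→#3 4, R-δ→#3 7, R-ε→#4 3, R-ζ→#4 6, R-η→#4 5
  travel distance 30, fixed 13 → total 43.
Compare {#1, #3, #4}: travel distance 30 + fixed 16 = 46.
Compare {#4}: travel distance 44 + fixed 6 = 50.
Compare {#2, #3, #4}: travel distance 30 + fixed 21 = 51.
All other subsets cost ≥ 46. Minimum total cost: 43.

43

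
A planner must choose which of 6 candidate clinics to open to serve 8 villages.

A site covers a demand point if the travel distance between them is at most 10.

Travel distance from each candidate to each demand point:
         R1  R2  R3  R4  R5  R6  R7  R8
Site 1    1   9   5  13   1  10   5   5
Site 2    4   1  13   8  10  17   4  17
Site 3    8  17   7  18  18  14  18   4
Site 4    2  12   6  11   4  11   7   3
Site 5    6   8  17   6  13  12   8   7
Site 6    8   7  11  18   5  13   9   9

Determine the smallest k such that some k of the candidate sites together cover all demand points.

Coverage sets (demand points within 10 of each site):
  Site 1: {R1, R2, R3, R5, R6, R7, R8}
  Site 2: {R1, R2, R4, R5, R7}
  Site 3: {R1, R3, R8}
  Site 4: {R1, R3, R5, R7, R8}
  Site 5: {R1, R2, R4, R7, R8}
  Site 6: {R1, R2, R5, R7, R8}
No single site covers all 8 demand points.
But {Site 1, Site 2} covers everything, so the minimum is 2.

2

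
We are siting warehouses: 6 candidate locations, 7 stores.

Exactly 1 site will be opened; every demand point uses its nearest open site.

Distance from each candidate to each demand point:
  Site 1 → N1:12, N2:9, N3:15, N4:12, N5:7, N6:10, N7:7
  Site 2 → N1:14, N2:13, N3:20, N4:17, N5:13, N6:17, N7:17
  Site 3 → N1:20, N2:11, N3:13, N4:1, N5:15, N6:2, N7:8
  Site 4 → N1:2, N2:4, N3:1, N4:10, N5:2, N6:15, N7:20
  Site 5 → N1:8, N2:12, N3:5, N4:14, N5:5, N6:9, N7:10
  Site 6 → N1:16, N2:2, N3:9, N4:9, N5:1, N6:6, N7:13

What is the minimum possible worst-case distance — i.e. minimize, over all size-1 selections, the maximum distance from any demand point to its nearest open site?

Open {Site 5}.
  Farthest demand point is N4 at distance 14 (to Site 5); all others are ≤ 14.
With {Site 1} the worst case is 15.
With {Site 6} the worst case is 16.
No size-1 selection achieves below 14.

14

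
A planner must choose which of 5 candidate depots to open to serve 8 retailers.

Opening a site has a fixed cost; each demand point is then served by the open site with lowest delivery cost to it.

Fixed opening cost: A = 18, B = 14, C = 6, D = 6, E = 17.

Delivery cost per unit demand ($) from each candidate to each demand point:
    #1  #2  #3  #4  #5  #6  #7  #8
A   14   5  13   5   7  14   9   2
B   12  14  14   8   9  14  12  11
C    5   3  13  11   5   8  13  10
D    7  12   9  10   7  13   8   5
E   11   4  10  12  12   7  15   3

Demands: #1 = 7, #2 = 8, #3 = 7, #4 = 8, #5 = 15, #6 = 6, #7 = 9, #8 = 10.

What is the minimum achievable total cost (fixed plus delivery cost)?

Open {A, C, D}: assign each demand point to its cheapest open site.
  #1→C 7×5=35, #2→C 8×3=24, #3→D 7×9=63, #4→A 8×5=40, #5→C 15×5=75, #6→C 6×8=48, #7→D 9×8=72, #8→A 10×2=20
  delivery cost 377, fixed 30 → total 407.
Compare {A, C, D, E}: delivery cost 371 + fixed 47 = 418.
Compare {A, B, C, D}: delivery cost 377 + fixed 44 = 421.
Compare {A, C, E}: delivery cost 387 + fixed 41 = 428.
All other subsets cost ≥ 418. Minimum total cost: 407.

407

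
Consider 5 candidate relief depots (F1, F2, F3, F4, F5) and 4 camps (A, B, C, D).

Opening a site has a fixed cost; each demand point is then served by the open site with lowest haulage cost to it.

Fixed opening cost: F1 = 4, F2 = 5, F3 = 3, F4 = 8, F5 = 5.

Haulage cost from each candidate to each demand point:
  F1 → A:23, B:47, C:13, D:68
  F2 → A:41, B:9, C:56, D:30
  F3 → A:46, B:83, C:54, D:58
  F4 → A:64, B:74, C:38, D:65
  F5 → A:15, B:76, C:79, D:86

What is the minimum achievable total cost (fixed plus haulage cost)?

Open {F1, F2, F5}: assign each demand point to its cheapest open site.
  A→F5 15, B→F2 9, C→F1 13, D→F2 30
  haulage cost 67, fixed 14 → total 81.
Compare {F1, F2}: haulage cost 75 + fixed 9 = 84.
Compare {F1, F2, F3, F5}: haulage cost 67 + fixed 17 = 84.
Compare {F1, F2, F3}: haulage cost 75 + fixed 12 = 87.
All other subsets cost ≥ 84. Minimum total cost: 81.

81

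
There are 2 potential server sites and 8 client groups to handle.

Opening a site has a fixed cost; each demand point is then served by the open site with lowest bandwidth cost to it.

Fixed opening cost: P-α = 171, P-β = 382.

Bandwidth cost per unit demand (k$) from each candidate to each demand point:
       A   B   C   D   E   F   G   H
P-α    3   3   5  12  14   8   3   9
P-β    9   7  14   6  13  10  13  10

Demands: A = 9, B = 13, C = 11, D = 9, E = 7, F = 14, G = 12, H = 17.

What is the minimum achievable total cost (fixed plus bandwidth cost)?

Open {P-α}: assign each demand point to its cheapest open site.
  A→P-α 9×3=27, B→P-α 13×3=39, C→P-α 11×5=55, D→P-α 9×12=108, E→P-α 7×14=98, F→P-α 14×8=112, G→P-α 12×3=36, H→P-α 17×9=153
  bandwidth cost 628, fixed 171 → total 799.
Compare {P-α, P-β}: bandwidth cost 567 + fixed 553 = 1120.
Compare {P-β}: bandwidth cost 937 + fixed 382 = 1319.

799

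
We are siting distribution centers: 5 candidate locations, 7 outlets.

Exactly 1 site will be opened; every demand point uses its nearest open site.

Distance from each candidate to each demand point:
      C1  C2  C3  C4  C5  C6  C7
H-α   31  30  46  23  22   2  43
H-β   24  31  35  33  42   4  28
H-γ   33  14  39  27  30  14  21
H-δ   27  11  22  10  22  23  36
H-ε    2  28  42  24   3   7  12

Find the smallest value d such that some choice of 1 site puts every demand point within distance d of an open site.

36

Open {H-δ}.
  Farthest demand point is C7 at distance 36 (to H-δ); all others are ≤ 36.
With {H-γ} the worst case is 39.
With {H-β} the worst case is 42.
No size-1 selection achieves below 36.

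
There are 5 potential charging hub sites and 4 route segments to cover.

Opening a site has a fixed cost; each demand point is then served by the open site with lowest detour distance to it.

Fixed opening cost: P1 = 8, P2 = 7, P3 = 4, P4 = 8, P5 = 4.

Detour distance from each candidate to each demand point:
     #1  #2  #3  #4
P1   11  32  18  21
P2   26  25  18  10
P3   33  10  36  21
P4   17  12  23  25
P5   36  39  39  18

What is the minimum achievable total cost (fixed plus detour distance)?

Open {P1, P2, P3}: assign each demand point to its cheapest open site.
  #1→P1 11, #2→P3 10, #3→P1 18, #4→P2 10
  detour distance 49, fixed 19 → total 68.
Compare {P1, P3}: detour distance 60 + fixed 12 = 72.
Compare {P2, P4}: detour distance 57 + fixed 15 = 72.
Compare {P1, P2, P3, P5}: detour distance 49 + fixed 23 = 72.
All other subsets cost ≥ 72. Minimum total cost: 68.

68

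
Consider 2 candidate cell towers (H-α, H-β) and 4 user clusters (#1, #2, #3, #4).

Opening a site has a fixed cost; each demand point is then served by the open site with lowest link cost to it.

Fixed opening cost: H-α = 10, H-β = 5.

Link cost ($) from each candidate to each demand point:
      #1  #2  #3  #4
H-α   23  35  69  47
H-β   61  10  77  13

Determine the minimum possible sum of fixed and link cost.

Open {H-α, H-β}: assign each demand point to its cheapest open site.
  #1→H-α 23, #2→H-β 10, #3→H-α 69, #4→H-β 13
  link cost 115, fixed 15 → total 130.
Compare {H-β}: link cost 161 + fixed 5 = 166.
Compare {H-α}: link cost 174 + fixed 10 = 184.

130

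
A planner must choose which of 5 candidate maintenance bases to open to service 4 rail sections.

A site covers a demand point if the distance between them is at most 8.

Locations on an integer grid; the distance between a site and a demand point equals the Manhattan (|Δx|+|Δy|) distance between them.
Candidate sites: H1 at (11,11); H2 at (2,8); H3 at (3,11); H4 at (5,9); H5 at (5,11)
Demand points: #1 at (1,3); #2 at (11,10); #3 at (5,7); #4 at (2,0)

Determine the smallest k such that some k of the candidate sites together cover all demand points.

2

Coverage sets (demand points within 8 of each site):
  H1: {#2}
  H2: {#1, #3, #4}
  H3: {#3}
  H4: {#2, #3}
  H5: {#2, #3}
No single site covers all 4 demand points.
But {H1, H2} covers everything, so the minimum is 2.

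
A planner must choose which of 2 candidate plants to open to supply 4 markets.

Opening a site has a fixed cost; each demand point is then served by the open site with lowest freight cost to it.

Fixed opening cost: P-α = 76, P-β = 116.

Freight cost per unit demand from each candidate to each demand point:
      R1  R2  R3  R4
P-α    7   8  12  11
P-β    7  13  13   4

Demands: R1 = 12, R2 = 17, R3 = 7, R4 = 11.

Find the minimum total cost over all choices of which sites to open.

Open {P-α}: assign each demand point to its cheapest open site.
  R1→P-α 12×7=84, R2→P-α 17×8=136, R3→P-α 7×12=84, R4→P-α 11×11=121
  freight cost 425, fixed 76 → total 501.
Compare {P-α, P-β}: freight cost 348 + fixed 192 = 540.
Compare {P-β}: freight cost 440 + fixed 116 = 556.

501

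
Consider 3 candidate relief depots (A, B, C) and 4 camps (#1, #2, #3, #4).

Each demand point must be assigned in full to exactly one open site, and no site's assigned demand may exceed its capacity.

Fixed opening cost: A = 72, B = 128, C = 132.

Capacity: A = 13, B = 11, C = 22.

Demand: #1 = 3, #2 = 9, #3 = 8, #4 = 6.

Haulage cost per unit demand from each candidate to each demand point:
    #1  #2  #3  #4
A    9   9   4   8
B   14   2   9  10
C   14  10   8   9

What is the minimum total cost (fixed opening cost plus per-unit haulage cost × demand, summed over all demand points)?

Open {A, C}; cheapest assignment that respects the capacities:
  A (cap 13, load 11): #1, #3 — cost 3×9 + 8×4 = 59
  C (cap 22, load 15): #2, #4 — cost 9×10 + 6×9 = 144
  Shipping 203, fixed 204 → total 407.
  Any other capacity-feasible assignment to {A, C} ships for at least 203.
Compare {B, C}: its best feasible assignment gives total 438.
Compare {A, B, C}: its best feasible assignment gives total 463.
Every other set of open sites that can feasibly serve all demand totals ≥ 438 even under its best assignment. Minimum: 407.

407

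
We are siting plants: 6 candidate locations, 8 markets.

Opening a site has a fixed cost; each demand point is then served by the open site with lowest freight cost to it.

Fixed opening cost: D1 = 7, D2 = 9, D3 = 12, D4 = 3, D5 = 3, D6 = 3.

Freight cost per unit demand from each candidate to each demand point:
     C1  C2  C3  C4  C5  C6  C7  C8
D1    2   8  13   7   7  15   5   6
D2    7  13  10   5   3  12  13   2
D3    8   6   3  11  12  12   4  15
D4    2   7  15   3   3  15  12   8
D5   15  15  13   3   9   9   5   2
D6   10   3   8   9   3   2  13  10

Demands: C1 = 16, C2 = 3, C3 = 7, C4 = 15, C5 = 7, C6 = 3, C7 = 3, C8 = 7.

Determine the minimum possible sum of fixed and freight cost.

Open {D3, D4, D5, D6}: assign each demand point to its cheapest open site.
  C1→D4 16×2=32, C2→D6 3×3=9, C3→D3 7×3=21, C4→D4 15×3=45, C5→D4 7×3=21, C6→D6 3×2=6, C7→D3 3×4=12, C8→D5 7×2=14
  freight cost 160, fixed 21 → total 181.
Compare {D1, D3, D5, D6}: freight cost 160 + fixed 25 = 185.
Compare {D2, D3, D4, D6}: freight cost 160 + fixed 27 = 187.
Compare {D1, D3, D4, D5, D6}: freight cost 160 + fixed 28 = 188.
All other subsets cost ≥ 185. Minimum total cost: 181.

181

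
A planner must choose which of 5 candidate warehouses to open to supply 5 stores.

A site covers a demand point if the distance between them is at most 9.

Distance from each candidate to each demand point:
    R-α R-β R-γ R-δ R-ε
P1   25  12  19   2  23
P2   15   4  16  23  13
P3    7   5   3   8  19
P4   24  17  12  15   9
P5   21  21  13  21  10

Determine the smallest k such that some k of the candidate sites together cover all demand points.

2

Coverage sets (demand points within 9 of each site):
  P1: {R-δ}
  P2: {R-β}
  P3: {R-α, R-β, R-γ, R-δ}
  P4: {R-ε}
  P5: {}
No single site covers all 5 demand points.
But {P3, P4} covers everything, so the minimum is 2.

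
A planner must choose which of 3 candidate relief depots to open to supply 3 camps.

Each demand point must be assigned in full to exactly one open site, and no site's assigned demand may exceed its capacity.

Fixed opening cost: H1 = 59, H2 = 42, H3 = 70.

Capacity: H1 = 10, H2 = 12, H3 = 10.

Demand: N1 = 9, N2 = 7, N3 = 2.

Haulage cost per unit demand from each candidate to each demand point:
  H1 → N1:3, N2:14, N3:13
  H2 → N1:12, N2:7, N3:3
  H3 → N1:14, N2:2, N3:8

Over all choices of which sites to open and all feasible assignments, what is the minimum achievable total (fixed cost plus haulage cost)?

183

Open {H1, H2}; cheapest assignment that respects the capacities:
  H1 (cap 10, load 9): N1 — cost 9×3 = 27
  H2 (cap 12, load 9): N2, N3 — cost 7×7 + 2×3 = 55
  Shipping 82, fixed 101 → total 183.
  Any other capacity-feasible assignment to {H1, H2} ships for at least 82.
Compare {H1, H3}: its best feasible assignment gives total 186.
Compare {H1, H2, H3}: its best feasible assignment gives total 218.
Every other set of open sites that can feasibly serve all demand totals ≥ 186 even under its best assignment. Minimum: 183.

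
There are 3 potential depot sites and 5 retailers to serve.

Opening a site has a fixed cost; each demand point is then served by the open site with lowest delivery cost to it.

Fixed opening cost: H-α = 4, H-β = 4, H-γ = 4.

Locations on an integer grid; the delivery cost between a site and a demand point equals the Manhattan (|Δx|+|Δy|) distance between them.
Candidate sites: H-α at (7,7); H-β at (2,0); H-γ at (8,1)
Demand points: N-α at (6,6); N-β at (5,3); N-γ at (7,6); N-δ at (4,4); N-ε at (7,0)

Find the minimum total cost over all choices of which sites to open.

24

Open {H-α, H-γ}: assign each demand point to its cheapest open site.
  N-α→H-α 2, N-β→H-γ 5, N-γ→H-α 1, N-δ→H-α 6, N-ε→H-γ 2
  delivery cost 16, fixed 8 → total 24.
Compare {H-α}: delivery cost 22 + fixed 4 = 26.
Compare {H-α, H-β}: delivery cost 20 + fixed 8 = 28.
Compare {H-α, H-β, H-γ}: delivery cost 16 + fixed 12 = 28.
All other subsets cost ≥ 26. Minimum total cost: 24.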